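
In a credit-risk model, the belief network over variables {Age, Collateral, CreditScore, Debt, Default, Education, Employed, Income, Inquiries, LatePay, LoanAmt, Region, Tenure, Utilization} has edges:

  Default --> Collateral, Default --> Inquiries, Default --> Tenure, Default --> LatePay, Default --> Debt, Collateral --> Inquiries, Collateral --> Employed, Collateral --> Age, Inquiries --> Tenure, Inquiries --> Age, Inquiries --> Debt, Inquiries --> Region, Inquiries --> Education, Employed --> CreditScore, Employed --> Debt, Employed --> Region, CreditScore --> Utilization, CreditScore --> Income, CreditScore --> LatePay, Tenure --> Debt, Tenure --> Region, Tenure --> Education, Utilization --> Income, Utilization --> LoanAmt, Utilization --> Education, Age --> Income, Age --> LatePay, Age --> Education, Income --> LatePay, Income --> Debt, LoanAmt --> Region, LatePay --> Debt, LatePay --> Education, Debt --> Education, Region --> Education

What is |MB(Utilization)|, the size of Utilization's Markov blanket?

Utilization's children: Education, Income, LoanAmt.
Parents of Utilization: CreditScore.
Co-parents of Utilization (other parents of its children):
  Income: Age, CreditScore
  LoanAmt: —
  Education: Age, Debt, Inquiries, LatePay, Region, Tenure
MB(Utilization) = {Age, CreditScore, Debt, Education, Income, Inquiries, LatePay, LoanAmt, Region, Tenure}, which has 10 nodes.

10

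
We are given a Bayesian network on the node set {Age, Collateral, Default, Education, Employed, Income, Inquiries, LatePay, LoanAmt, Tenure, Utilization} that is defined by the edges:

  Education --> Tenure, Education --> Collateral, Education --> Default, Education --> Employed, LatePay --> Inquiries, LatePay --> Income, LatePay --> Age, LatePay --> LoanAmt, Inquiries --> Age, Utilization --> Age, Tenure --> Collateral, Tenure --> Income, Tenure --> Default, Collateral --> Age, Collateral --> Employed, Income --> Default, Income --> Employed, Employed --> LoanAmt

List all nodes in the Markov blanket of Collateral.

Collateral has children Age, Employed.
Parents of Collateral: Education, Tenure.
Parents of each child, excluding Collateral:
  parents(Age) \ {Collateral} = {Inquiries, LatePay, Utilization}.
  parents(Employed) \ {Collateral} = {Education, Income}.
Union: {Education, Tenure} ∪ {Age, Employed} ∪ {Education, Income, Inquiries, LatePay, Utilization} = {Age, Education, Employed, Income, Inquiries, LatePay, Tenure, Utilization}.

{Age, Education, Employed, Income, Inquiries, LatePay, Tenure, Utilization}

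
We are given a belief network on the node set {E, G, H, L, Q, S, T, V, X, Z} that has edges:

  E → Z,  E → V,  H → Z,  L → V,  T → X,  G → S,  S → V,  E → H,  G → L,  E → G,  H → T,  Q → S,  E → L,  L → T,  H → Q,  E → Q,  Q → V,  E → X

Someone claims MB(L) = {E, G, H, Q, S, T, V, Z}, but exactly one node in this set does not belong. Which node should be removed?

Z

L has parents E, G.
L's children: T, V.
Co-parents of L (other parents of its children):
  T: H
  V: E, Q, S
MB(L) = {E, G, H, Q, S, T, V}.
Z is neither a parent, child, nor co-parent of L, so it does not belong.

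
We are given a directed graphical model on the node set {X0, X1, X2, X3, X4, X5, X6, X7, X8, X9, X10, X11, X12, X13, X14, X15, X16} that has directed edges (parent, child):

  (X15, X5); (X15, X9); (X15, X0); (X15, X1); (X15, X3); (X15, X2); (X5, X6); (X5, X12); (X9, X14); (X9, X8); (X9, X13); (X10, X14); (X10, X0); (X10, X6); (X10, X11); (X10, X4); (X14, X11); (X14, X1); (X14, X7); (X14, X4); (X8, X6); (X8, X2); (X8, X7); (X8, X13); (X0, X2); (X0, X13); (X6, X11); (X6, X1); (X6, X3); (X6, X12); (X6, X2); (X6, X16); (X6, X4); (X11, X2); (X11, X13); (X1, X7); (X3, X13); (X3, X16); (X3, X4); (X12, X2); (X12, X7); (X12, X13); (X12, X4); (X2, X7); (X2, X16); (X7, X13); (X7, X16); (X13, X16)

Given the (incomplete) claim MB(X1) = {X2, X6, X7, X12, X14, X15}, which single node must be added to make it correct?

X8

A node's Markov blanket = Pa ∪ Ch ∪ (parents of Ch other than the node itself).
X1 has parents X6, X14, X15.
X1 has child X7.
Co-parents of X1 (other parents of its children):
  X7: X2, X8, X12, X14
MB(X1) = {X2, X6, X7, X8, X12, X14, X15}.
Comparing with the claimed set, X8 is missing.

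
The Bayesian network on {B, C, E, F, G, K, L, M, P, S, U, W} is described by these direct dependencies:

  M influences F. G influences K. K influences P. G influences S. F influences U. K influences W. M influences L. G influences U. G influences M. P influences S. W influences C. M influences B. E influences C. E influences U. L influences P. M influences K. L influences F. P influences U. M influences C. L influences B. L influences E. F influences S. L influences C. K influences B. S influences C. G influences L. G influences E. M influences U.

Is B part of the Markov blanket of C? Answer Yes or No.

No

By definition, MB(C) is built from C's parents, C's children, and the co-parents of C.
Ch(C) = {}.
C's parents: E, L, M, S, W.
With no children, C has no spouses; the co-parent set is empty.
MB(C) = {E, L, M, S, W}; B is not in this set.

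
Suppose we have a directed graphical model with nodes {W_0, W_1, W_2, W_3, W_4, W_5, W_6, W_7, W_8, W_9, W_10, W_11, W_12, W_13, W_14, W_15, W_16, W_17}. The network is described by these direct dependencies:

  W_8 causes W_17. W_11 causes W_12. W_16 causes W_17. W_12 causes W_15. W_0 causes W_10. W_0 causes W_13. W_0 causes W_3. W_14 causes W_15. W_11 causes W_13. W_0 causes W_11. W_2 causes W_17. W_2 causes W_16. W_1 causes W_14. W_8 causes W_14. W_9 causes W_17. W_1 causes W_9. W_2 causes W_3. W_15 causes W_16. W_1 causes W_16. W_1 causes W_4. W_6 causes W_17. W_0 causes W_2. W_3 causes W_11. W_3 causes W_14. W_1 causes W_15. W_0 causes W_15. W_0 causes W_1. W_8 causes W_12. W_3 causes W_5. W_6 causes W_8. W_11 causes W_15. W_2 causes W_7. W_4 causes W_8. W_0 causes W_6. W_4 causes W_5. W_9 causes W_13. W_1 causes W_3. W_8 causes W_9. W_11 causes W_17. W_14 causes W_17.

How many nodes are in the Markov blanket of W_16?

9

The Markov blanket of a node is its parents, its children, and the other parents of its children.
Parents of W_16: W_1, W_2, W_15.
Ch(W_16) = {W_17}.
Parents of each child, excluding W_16:
  W_17: W_2, W_6, W_8, W_9, W_11, W_14
MB(W_16) = {W_1, W_2, W_6, W_8, W_9, W_11, W_14, W_15, W_17}, which has 9 nodes.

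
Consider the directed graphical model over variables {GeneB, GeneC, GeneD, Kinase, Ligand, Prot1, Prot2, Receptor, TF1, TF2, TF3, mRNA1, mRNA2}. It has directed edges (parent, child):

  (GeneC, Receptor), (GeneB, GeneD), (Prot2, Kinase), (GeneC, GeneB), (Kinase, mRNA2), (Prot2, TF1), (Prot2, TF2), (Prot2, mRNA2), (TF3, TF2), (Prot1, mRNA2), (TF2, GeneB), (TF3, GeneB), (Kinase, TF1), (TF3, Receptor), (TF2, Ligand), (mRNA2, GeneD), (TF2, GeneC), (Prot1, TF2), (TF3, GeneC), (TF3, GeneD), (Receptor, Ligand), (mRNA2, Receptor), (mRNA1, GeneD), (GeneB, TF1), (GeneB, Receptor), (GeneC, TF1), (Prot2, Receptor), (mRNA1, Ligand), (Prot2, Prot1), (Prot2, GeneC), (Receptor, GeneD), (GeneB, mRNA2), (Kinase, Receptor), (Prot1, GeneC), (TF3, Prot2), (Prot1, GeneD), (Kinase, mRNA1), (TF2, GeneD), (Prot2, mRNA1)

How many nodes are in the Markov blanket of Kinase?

The Markov blanket of a node is its parents, its children, and the other parents of its children.
Kinase has parent Prot2.
Kinase has children Receptor, TF1, mRNA1, mRNA2.
Parents of each child, excluding Kinase:
  mRNA1 also has parent Prot2.
  parents(mRNA2) \ {Kinase} = {GeneB, Prot1, Prot2}.
  parents(Receptor) \ {Kinase} = {GeneB, GeneC, Prot2, TF3, mRNA2}.
  TF1 also has parents GeneB, GeneC, Prot2.
MB(Kinase) = {GeneB, GeneC, Prot1, Prot2, Receptor, TF1, TF3, mRNA1, mRNA2}, which has 9 nodes.

9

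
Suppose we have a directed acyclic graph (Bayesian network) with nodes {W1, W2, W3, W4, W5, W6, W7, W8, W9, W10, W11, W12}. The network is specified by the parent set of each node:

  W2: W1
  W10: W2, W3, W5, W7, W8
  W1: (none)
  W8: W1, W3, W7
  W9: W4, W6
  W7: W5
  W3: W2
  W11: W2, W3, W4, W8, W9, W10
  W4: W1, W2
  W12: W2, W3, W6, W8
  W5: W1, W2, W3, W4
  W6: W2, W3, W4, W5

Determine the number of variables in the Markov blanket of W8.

11

The Markov blanket of a node is its parents, its children, and the other parents of its children.
Ch(W8) = {W10, W11, W12}.
Pa(W8) = {W1, W3, W7}.
For each child, the remaining parents (spouses of W8):
  W10: W2, W3, W5, W7
  W11: W2, W3, W4, W9, W10
  W12: W2, W3, W6
MB(W8) = {W1, W2, W3, W4, W5, W6, W7, W9, W10, W11, W12}, which has 11 nodes.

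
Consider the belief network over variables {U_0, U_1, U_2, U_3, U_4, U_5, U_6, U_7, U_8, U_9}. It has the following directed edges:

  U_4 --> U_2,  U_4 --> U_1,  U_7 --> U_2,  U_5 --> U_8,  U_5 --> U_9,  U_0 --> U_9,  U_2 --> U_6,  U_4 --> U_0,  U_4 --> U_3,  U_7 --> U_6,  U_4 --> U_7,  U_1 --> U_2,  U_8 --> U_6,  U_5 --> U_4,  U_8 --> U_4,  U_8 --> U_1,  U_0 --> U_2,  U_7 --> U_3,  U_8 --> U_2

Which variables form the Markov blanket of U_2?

{U_0, U_1, U_4, U_6, U_7, U_8}

Pa(U_2) = {U_0, U_1, U_4, U_7, U_8}.
U_2 has child U_6.
Co-parents of U_2 (other parents of its children):
  parents(U_6) \ {U_2} = {U_7, U_8}.
So the Markov blanket of U_2 is {U_0, U_1, U_4, U_6, U_7, U_8}.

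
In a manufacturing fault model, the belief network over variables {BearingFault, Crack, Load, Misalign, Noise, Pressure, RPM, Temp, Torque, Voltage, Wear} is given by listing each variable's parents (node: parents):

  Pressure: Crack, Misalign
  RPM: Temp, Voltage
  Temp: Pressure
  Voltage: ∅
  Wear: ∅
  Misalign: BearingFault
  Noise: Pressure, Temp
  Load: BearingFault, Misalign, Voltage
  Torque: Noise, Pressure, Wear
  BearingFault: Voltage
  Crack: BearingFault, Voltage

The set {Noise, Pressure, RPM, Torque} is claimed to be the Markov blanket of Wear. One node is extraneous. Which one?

Wear has no parents.
Wear's children: Torque.
For each child, the remaining parents (spouses of Wear):
  Torque also has parents Noise, Pressure.
MB(Wear) = {Noise, Pressure, Torque}.
RPM is neither a parent, child, nor co-parent of Wear, so it does not belong.

RPM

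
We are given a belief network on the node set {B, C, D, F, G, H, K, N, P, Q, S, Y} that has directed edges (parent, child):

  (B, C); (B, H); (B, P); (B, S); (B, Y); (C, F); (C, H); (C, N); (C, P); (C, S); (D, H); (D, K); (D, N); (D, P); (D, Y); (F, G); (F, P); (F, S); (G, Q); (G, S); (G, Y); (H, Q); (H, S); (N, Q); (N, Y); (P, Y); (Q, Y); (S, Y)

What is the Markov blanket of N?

Parents of N: C, D.
N has children Q, Y.
Other parents of N's children:
  Q: G, H
  Y: B, D, G, P, Q, S
MB(N) = {B, C, D, G, H, P, Q, S, Y}.

{B, C, D, G, H, P, Q, S, Y}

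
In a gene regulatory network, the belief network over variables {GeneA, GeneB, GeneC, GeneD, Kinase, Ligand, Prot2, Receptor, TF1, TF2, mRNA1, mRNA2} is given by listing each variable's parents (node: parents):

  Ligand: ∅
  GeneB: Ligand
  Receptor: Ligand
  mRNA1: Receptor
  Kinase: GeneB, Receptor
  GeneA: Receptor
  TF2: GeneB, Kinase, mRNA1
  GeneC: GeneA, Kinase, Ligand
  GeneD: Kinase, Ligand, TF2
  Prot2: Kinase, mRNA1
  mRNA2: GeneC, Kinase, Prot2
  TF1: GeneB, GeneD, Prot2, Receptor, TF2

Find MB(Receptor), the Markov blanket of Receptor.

Ch(Receptor) = {GeneA, Kinase, TF1, mRNA1}.
Parents of Receptor: Ligand.
Parents of each child, excluding Receptor:
  mRNA1: —
  Kinase: GeneB
  GeneA: —
  TF1: GeneB, GeneD, Prot2, TF2
Taking the union gives {GeneA, GeneB, GeneD, Kinase, Ligand, Prot2, TF1, TF2, mRNA1}.

{GeneA, GeneB, GeneD, Kinase, Ligand, Prot2, TF1, TF2, mRNA1}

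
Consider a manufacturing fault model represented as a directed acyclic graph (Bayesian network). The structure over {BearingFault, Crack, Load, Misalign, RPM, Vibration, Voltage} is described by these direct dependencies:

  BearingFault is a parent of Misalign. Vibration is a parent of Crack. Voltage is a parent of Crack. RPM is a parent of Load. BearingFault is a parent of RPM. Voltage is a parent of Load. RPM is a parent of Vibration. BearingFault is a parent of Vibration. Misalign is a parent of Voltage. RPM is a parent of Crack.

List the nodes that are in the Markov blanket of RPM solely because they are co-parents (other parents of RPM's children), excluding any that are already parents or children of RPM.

{Voltage}

Children of RPM: Crack, Load, Vibration.
  Vibration: BearingFault
  Crack: Vibration, Voltage
  Load: Voltage
Excluding nodes already adjacent to RPM (BearingFault, Crack, Load, Vibration), the co-parent-only contribution is {Voltage}.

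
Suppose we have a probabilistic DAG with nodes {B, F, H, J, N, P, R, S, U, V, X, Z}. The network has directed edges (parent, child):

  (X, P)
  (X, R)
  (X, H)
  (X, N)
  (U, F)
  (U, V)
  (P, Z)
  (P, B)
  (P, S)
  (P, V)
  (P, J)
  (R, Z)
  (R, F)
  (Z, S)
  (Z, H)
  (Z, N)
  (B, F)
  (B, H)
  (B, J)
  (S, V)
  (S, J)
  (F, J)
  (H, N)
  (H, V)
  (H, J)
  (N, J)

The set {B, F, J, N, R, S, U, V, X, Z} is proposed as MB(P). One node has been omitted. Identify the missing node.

H

P has parent X.
P's children: B, J, S, V, Z.
Other parents of P's children:
  Z: R
  B: —
  S: Z
  V: H, S, U
  J: B, F, H, N, S
MB(P) = {B, F, H, J, N, R, S, U, V, X, Z}.
Comparing with the claimed set, H is missing.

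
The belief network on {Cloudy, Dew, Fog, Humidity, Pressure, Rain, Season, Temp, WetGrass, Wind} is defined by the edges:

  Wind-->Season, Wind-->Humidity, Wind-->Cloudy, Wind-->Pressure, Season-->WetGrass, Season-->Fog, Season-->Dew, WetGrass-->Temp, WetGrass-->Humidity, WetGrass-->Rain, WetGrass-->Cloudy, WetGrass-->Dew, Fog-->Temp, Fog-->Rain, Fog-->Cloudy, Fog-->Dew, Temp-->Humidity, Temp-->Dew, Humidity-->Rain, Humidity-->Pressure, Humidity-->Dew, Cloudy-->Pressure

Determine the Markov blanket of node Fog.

A node's Markov blanket = Pa ∪ Ch ∪ (parents of Ch other than the node itself).
Pa(Fog) = {Season}.
Fog's children: Cloudy, Dew, Rain, Temp.
Co-parents of Fog (other parents of its children):
  Temp: WetGrass
  Rain: Humidity, WetGrass
  Cloudy: WetGrass, Wind
  Dew: Humidity, Season, Temp, WetGrass
MB(Fog) = {Cloudy, Dew, Humidity, Rain, Season, Temp, WetGrass, Wind}.

{Cloudy, Dew, Humidity, Rain, Season, Temp, WetGrass, Wind}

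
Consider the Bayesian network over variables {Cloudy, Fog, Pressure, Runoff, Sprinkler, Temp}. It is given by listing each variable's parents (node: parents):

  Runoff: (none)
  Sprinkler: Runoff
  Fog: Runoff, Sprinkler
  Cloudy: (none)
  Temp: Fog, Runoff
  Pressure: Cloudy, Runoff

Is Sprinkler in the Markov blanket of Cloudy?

No

Recall MB(v) = parents ∪ children ∪ spouses, where spouses are the other parents of v's children.
Cloudy's parents: none.
Cloudy has child Pressure.
Parents of each child, excluding Cloudy:
  Pressure also has parent Runoff.
MB(Cloudy) = {Pressure, Runoff}; Sprinkler is not in this set.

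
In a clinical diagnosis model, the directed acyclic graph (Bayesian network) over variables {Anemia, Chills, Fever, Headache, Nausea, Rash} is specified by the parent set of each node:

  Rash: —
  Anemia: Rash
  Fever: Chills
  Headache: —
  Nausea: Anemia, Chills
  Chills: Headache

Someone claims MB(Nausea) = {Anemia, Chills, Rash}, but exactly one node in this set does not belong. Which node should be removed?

Rash

Parents of Nausea: Anemia, Chills.
Nausea's children: none.
With no children, Nausea has no spouses; the co-parent set is empty.
MB(Nausea) = {Anemia, Chills}.
Rash is neither a parent, child, nor co-parent of Nausea, so it does not belong.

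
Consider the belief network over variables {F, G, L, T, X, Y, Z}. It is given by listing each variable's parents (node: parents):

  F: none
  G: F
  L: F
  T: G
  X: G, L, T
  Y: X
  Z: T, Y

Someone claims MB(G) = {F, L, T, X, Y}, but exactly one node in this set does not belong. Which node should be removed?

Y

G's parents: F.
Children of G: T, X.
For each child, the remaining parents (spouses of G):
  T has no other parent.
  X also has parents L, T.
MB(G) = {F, L, T, X}.
Y is neither a parent, child, nor co-parent of G, so it does not belong.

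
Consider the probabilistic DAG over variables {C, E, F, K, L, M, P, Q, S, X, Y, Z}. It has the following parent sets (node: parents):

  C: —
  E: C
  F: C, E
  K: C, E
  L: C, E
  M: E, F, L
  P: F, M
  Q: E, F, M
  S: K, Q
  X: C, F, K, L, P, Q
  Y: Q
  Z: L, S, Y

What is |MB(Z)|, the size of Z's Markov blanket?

Recall MB(v) = parents ∪ children ∪ spouses, where spouses are the other parents of v's children.
Z's parents: L, S, Y.
Ch(Z) = {}.
With no children, Z has no spouses; the co-parent set is empty.
MB(Z) = {L, S, Y}, which has 3 nodes.

3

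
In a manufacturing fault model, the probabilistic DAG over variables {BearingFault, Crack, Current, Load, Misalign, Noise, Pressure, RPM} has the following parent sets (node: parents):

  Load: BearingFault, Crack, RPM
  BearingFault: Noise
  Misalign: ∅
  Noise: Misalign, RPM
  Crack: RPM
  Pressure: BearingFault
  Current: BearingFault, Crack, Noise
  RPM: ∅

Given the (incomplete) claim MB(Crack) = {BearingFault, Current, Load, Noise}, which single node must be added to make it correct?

RPM

By definition, MB(Crack) is built from Crack's parents, Crack's children, and the co-parents of Crack.
Crack has parent RPM.
Ch(Crack) = {Current, Load}.
Other parents of Crack's children:
  Current also has parents BearingFault, Noise.
  Load's other parents are BearingFault, RPM.
MB(Crack) = {BearingFault, Current, Load, Noise, RPM}.
Comparing with the claimed set, RPM is missing.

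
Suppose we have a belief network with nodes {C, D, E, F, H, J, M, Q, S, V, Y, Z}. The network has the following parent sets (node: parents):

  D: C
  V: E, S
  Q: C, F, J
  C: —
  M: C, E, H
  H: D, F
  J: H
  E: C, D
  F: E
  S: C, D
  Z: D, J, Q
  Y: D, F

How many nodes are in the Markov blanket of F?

7

F's parents: E.
Ch(F) = {H, Q, Y}.
For each child, the remaining parents (spouses of F):
  H's other parent is D.
  parents(Q) \ {F} = {C, J}.
  parents(Y) \ {F} = {D}.
MB(F) = {C, D, E, H, J, Q, Y}, which has 7 nodes.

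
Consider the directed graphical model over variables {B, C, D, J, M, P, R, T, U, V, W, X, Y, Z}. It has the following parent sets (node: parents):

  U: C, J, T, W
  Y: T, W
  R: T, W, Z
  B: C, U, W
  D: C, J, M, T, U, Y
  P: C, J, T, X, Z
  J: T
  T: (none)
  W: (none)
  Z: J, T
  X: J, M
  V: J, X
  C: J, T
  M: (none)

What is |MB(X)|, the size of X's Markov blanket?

A node's Markov blanket = Pa ∪ Ch ∪ (parents of Ch other than the node itself).
X has children P, V.
Pa(X) = {J, M}.
Other parents of X's children:
  parents(V) \ {X} = {J}.
  P also has parents C, J, T, Z.
MB(X) = {C, J, M, P, T, V, Z}, which has 7 nodes.

7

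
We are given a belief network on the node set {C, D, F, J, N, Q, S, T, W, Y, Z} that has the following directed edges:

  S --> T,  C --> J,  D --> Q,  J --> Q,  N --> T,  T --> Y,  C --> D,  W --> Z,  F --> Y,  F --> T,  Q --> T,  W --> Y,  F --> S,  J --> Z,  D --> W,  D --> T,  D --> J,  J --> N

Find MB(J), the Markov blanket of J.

{C, D, N, Q, W, Z}

J has children N, Q, Z.
J has parents C, D.
Co-parents of J (other parents of its children):
  N: —
  Q: D
  Z: W
Taking the union gives {C, D, N, Q, W, Z}.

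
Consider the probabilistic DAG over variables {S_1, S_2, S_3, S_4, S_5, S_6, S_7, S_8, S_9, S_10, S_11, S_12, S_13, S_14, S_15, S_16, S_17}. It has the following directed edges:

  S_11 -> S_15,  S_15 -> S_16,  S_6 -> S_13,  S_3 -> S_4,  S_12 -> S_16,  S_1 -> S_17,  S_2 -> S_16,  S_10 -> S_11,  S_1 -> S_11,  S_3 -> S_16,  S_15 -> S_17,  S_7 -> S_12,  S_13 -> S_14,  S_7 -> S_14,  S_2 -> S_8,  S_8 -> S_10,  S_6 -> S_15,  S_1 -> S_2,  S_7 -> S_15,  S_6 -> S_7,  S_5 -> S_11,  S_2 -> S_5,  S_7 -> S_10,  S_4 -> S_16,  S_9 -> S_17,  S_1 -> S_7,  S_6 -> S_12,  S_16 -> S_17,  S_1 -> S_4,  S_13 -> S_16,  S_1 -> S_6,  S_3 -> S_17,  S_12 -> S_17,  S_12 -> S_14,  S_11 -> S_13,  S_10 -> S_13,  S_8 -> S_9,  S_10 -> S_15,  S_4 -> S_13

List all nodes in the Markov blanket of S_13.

The Markov blanket of a node is its parents, its children, and the other parents of its children.
Ch(S_13) = {S_14, S_16}.
Parents of S_13: S_4, S_6, S_10, S_11.
Other parents of S_13's children:
  S_14's other parents are S_7, S_12.
  parents(S_16) \ {S_13} = {S_2, S_3, S_4, S_12, S_15}.
Union: {S_4, S_6, S_10, S_11} ∪ {S_14, S_16} ∪ {S_2, S_3, S_4, S_7, S_12, S_15} = {S_2, S_3, S_4, S_6, S_7, S_10, S_11, S_12, S_14, S_15, S_16}.

{S_2, S_3, S_4, S_6, S_7, S_10, S_11, S_12, S_14, S_15, S_16}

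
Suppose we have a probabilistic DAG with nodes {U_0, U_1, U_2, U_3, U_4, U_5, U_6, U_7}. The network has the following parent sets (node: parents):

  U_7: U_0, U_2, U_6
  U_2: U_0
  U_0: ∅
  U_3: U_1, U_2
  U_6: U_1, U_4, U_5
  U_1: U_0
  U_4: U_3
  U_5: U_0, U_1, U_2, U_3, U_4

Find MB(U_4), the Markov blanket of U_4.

{U_0, U_1, U_2, U_3, U_5, U_6}

Parents of U_4: U_3.
Children of U_4: U_5, U_6.
Parents of each child, excluding U_4:
  U_5: U_0, U_1, U_2, U_3
  U_6: U_1, U_5
So the Markov blanket of U_4 is {U_0, U_1, U_2, U_3, U_5, U_6}.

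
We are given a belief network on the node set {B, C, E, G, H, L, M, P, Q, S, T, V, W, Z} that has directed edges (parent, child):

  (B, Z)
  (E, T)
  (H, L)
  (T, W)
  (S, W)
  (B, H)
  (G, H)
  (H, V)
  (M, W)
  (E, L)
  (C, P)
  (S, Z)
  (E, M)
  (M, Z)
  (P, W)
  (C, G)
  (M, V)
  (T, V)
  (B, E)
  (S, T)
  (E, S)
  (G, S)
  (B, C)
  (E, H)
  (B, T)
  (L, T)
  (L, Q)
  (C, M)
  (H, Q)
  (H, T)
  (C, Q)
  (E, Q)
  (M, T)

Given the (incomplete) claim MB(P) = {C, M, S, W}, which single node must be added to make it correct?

Parents of P: C.
Ch(P) = {W}.
Parents of each child, excluding P:
  W: M, S, T
MB(P) = {C, M, S, T, W}.
Comparing with the claimed set, T is missing.

T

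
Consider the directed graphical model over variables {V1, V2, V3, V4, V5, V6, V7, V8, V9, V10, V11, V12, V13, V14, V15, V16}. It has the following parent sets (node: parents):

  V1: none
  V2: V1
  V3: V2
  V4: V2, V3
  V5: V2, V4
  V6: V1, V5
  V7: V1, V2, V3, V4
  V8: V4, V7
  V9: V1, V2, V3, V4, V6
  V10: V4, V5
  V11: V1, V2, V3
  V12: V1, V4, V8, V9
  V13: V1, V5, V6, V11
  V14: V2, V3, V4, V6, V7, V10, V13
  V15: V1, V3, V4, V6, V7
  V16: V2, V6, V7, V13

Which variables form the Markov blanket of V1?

Recall MB(v) = parents ∪ children ∪ spouses, where spouses are the other parents of v's children.
Children of V1: V2, V6, V7, V9, V11, V12, V13, V15.
Pa(V1) = {}.
Co-parents of V1 (other parents of its children):
  V2: —
  V6: V5
  V7: V2, V3, V4
  V9: V2, V3, V4, V6
  V11: V2, V3
  V12: V4, V8, V9
  V13: V5, V6, V11
  V15: V3, V4, V6, V7
MB(V1) = {V2, V3, V4, V5, V6, V7, V8, V9, V11, V12, V13, V15}.

{V2, V3, V4, V5, V6, V7, V8, V9, V11, V12, V13, V15}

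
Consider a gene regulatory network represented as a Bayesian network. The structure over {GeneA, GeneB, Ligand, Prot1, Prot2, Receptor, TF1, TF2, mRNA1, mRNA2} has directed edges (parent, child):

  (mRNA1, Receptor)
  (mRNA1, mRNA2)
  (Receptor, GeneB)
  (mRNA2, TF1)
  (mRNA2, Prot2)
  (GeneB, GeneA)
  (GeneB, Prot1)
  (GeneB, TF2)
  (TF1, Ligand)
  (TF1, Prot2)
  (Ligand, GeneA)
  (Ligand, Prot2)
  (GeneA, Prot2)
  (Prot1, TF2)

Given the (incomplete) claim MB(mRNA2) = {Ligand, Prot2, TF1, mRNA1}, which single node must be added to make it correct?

GeneA

Recall MB(v) = parents ∪ children ∪ spouses, where spouses are the other parents of v's children.
mRNA2 has children Prot2, TF1.
Parents of mRNA2: mRNA1.
Parents of each child, excluding mRNA2:
  TF1: —
  Prot2: GeneA, Ligand, TF1
MB(mRNA2) = {GeneA, Ligand, Prot2, TF1, mRNA1}.
Comparing with the claimed set, GeneA is missing.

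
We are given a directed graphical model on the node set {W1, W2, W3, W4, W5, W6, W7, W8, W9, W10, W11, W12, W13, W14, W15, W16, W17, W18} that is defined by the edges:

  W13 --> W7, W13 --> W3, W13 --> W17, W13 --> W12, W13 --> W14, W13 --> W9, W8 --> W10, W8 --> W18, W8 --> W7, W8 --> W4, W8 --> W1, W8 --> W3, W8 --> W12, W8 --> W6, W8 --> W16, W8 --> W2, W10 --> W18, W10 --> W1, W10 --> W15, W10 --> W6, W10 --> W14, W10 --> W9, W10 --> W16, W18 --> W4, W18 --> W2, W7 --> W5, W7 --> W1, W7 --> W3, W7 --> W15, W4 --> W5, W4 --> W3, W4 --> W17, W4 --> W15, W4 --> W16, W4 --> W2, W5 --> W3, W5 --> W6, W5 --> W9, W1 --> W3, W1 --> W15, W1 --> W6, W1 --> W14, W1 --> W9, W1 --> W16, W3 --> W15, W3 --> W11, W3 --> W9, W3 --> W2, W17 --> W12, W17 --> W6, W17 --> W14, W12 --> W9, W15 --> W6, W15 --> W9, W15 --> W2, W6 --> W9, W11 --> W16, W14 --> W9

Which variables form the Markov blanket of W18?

{W2, W3, W4, W8, W10, W15}

W18's parents: W8, W10.
W18's children: W2, W4.
Other parents of W18's children:
  W4's other parent is W8.
  W2 also has parents W3, W4, W8, W15.
So the Markov blanket of W18 is {W2, W3, W4, W8, W10, W15}.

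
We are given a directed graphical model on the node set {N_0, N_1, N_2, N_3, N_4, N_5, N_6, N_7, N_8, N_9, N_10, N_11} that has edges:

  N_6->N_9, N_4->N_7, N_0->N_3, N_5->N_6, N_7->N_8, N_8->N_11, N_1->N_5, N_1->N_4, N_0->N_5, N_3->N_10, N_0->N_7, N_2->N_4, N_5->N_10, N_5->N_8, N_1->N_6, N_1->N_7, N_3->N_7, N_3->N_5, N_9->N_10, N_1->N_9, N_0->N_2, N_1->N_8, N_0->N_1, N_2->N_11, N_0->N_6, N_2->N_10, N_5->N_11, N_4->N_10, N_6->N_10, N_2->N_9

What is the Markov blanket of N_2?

Parents of N_2: N_0.
Children of N_2: N_4, N_9, N_10, N_11.
Parents of each child, excluding N_2:
  N_4: N_1
  N_9: N_1, N_6
  N_10: N_3, N_4, N_5, N_6, N_9
  N_11: N_5, N_8
Union: {N_0} ∪ {N_4, N_9, N_10, N_11} ∪ {N_1, N_3, N_4, N_5, N_6, N_8, N_9} = {N_0, N_1, N_3, N_4, N_5, N_6, N_8, N_9, N_10, N_11}.

{N_0, N_1, N_3, N_4, N_5, N_6, N_8, N_9, N_10, N_11}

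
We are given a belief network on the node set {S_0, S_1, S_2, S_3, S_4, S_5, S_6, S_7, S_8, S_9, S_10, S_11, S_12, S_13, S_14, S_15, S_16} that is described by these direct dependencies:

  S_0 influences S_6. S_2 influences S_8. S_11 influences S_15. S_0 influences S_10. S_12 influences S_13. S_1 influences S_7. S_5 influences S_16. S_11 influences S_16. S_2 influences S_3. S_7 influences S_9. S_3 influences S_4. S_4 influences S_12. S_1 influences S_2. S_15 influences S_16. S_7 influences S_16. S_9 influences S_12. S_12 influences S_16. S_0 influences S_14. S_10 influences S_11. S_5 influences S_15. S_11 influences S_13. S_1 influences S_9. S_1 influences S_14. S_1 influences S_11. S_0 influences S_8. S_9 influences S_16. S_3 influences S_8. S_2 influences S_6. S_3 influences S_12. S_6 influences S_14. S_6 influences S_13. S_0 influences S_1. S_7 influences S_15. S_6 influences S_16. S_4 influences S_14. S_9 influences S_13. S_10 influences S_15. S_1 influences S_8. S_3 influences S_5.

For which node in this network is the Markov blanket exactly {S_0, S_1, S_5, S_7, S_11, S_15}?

The target node must have every member of {S_0, S_1, S_5, S_7, S_11, S_15} as a parent, child, or co-parent, and no others.
Parents of S_10: S_0; children: S_11, S_15; co-parents: S_1, S_5, S_7, S_11.
These exactly cover the given set, so the node is S_10.

S_10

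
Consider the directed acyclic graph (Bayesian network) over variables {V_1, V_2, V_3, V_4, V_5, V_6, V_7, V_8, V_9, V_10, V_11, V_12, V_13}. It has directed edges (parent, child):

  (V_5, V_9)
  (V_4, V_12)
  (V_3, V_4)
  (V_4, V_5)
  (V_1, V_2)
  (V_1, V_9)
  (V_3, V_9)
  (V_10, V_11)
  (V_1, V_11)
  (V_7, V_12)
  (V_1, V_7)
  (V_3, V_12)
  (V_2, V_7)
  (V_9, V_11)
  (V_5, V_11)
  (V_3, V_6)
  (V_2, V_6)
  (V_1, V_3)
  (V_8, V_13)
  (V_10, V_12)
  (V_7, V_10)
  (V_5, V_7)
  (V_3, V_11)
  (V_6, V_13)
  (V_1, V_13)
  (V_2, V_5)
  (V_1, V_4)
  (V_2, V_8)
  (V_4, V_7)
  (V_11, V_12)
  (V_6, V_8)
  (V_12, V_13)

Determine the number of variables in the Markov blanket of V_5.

8

Recall MB(v) = parents ∪ children ∪ spouses, where spouses are the other parents of v's children.
Pa(V_5) = {V_2, V_4}.
V_5 has children V_7, V_9, V_11.
Other parents of V_5's children:
  parents(V_7) \ {V_5} = {V_1, V_2, V_4}.
  parents(V_9) \ {V_5} = {V_1, V_3}.
  parents(V_11) \ {V_5} = {V_1, V_3, V_9, V_10}.
MB(V_5) = {V_1, V_2, V_3, V_4, V_7, V_9, V_10, V_11}, which has 8 nodes.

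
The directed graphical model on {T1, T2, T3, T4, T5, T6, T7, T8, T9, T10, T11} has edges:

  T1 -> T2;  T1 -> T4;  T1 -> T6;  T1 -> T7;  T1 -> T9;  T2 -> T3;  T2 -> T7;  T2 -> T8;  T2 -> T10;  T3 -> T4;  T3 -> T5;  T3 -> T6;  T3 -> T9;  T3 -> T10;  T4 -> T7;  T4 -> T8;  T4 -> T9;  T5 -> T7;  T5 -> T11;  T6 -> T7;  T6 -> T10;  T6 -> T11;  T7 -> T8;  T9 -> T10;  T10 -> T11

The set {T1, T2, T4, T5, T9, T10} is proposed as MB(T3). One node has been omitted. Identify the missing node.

T3 has children T4, T5, T6, T9, T10.
T3's parents: T2.
Other parents of T3's children:
  T4: T1
  T5: —
  T6: T1
  T9: T1, T4
  T10: T2, T6, T9
MB(T3) = {T1, T2, T4, T5, T6, T9, T10}.
Comparing with the claimed set, T6 is missing.

T6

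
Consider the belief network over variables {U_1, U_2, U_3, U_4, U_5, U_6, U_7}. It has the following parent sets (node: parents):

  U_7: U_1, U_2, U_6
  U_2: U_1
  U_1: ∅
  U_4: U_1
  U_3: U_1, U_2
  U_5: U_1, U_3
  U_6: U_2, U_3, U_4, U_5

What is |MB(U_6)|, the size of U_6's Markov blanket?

Ch(U_6) = {U_7}.
U_6 has parents U_2, U_3, U_4, U_5.
Other parents of U_6's children:
  U_7 also has parents U_1, U_2.
MB(U_6) = {U_1, U_2, U_3, U_4, U_5, U_7}, which has 6 nodes.

6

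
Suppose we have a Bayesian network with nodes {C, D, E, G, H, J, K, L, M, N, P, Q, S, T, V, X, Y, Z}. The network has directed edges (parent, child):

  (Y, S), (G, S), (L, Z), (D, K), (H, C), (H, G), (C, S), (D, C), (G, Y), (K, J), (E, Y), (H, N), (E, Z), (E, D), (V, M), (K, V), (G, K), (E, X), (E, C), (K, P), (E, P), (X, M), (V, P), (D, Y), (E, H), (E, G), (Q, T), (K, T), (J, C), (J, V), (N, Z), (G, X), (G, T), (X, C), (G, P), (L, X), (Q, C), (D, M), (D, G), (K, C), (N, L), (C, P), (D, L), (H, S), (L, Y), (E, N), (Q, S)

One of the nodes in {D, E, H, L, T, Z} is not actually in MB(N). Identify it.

The Markov blanket of a node is its parents, its children, and the other parents of its children.
N's parents: E, H.
N has children L, Z.
Parents of each child, excluding N:
  L's other parent is D.
  Z also has parents E, L.
MB(N) = {D, E, H, L, Z}.
T is neither a parent, child, nor co-parent of N, so it does not belong.

T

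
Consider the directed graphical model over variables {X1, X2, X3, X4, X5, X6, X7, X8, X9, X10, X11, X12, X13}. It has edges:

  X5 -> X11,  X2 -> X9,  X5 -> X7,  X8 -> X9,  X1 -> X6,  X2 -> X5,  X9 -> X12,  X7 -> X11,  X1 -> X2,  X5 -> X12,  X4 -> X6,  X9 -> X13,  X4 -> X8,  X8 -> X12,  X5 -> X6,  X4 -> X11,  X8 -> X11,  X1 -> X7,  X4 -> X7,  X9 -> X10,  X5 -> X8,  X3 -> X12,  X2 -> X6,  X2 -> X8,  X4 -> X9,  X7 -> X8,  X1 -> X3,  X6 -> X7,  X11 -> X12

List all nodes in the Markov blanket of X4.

{X1, X2, X5, X6, X7, X8, X9, X11}

A node's Markov blanket = Pa ∪ Ch ∪ (parents of Ch other than the node itself).
X4's parents: none.
Children of X4: X6, X7, X8, X9, X11.
Other parents of X4's children:
  X6 also has parents X1, X2, X5.
  X7 also has parents X1, X5, X6.
  parents(X8) \ {X4} = {X2, X5, X7}.
  X9's other parents are X2, X8.
  X11's other parents are X5, X7, X8.
Union: {} ∪ {X6, X7, X8, X9, X11} ∪ {X1, X2, X5, X6, X7, X8} = {X1, X2, X5, X6, X7, X8, X9, X11}.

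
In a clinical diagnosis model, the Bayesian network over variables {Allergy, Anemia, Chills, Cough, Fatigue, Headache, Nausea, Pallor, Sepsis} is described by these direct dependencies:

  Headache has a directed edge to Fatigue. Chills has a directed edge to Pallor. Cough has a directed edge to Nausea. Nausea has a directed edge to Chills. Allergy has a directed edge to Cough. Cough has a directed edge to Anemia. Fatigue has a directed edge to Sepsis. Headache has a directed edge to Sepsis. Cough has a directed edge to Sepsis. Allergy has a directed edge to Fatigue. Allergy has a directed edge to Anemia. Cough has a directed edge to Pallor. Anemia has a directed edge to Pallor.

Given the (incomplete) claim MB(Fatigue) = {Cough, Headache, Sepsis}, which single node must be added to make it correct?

Allergy

A node's Markov blanket = Pa ∪ Ch ∪ (parents of Ch other than the node itself).
Parents of Fatigue: Allergy, Headache.
Ch(Fatigue) = {Sepsis}.
Co-parents of Fatigue (other parents of its children):
  parents(Sepsis) \ {Fatigue} = {Cough, Headache}.
MB(Fatigue) = {Allergy, Cough, Headache, Sepsis}.
Comparing with the claimed set, Allergy is missing.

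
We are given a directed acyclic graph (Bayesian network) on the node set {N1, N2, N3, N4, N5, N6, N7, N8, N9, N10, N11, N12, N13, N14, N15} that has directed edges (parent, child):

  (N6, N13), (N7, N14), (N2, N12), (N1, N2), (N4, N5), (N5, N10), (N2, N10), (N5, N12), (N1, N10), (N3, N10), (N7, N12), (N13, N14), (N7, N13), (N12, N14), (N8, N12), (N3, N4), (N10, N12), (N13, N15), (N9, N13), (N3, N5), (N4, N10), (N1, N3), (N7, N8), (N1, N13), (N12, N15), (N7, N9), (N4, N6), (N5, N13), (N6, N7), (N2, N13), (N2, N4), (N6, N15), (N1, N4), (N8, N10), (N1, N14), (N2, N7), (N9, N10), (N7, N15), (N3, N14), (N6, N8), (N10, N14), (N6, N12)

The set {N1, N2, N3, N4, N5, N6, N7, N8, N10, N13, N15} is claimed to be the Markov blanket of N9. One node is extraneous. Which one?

N15

N9 has children N10, N13.
Pa(N9) = {N7}.
Other parents of N9's children:
  N10: N1, N2, N3, N4, N5, N8
  N13: N1, N2, N5, N6, N7
MB(N9) = {N1, N2, N3, N4, N5, N6, N7, N8, N10, N13}.
N15 is neither a parent, child, nor co-parent of N9, so it does not belong.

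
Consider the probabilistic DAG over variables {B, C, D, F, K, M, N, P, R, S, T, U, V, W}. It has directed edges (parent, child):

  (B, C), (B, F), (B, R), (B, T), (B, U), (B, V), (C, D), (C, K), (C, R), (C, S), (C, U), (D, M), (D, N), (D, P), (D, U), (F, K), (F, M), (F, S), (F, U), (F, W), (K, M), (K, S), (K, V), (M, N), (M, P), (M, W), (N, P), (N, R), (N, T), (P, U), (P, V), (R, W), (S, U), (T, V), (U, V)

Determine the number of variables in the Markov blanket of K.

10

K has parents C, F.
Ch(K) = {M, S, V}.
Parents of each child, excluding K:
  parents(M) \ {K} = {D, F}.
  parents(S) \ {K} = {C, F}.
  parents(V) \ {K} = {B, P, T, U}.
MB(K) = {B, C, D, F, M, P, S, T, U, V}, which has 10 nodes.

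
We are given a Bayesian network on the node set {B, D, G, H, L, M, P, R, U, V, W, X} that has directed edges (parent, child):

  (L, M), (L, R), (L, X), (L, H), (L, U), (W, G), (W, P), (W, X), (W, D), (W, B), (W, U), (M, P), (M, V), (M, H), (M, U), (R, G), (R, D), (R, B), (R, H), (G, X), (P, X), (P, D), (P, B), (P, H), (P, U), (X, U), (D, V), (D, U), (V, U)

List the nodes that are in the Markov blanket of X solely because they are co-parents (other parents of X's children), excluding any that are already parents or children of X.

{D, M, V}

Children of X: U.
  U: D, L, M, P, V, W
Excluding nodes already adjacent to X (G, L, P, U, W), the co-parent-only contribution is {D, M, V}.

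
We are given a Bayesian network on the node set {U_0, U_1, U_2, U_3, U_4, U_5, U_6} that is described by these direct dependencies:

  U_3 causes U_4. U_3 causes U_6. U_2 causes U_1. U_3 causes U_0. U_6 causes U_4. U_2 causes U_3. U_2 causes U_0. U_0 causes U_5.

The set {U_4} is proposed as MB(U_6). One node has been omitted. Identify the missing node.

Children of U_6: U_4.
Pa(U_6) = {U_3}.
For each child, the remaining parents (spouses of U_6):
  U_4 also has parent U_3.
MB(U_6) = {U_3, U_4}.
Comparing with the claimed set, U_3 is missing.

U_3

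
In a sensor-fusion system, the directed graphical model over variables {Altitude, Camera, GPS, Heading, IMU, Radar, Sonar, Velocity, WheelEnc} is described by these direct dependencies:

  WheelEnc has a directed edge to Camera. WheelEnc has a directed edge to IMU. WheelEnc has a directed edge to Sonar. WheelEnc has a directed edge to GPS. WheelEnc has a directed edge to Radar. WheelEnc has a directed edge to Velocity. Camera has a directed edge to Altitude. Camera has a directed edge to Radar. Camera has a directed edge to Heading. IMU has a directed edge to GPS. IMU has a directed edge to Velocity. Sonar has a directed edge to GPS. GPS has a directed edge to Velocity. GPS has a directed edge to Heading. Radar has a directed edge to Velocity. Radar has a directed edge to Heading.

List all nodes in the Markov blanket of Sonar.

{GPS, IMU, WheelEnc}

Sonar's parents: WheelEnc.
Children of Sonar: GPS.
Co-parents of Sonar (other parents of its children):
  GPS: IMU, WheelEnc
MB(Sonar) = {GPS, IMU, WheelEnc}.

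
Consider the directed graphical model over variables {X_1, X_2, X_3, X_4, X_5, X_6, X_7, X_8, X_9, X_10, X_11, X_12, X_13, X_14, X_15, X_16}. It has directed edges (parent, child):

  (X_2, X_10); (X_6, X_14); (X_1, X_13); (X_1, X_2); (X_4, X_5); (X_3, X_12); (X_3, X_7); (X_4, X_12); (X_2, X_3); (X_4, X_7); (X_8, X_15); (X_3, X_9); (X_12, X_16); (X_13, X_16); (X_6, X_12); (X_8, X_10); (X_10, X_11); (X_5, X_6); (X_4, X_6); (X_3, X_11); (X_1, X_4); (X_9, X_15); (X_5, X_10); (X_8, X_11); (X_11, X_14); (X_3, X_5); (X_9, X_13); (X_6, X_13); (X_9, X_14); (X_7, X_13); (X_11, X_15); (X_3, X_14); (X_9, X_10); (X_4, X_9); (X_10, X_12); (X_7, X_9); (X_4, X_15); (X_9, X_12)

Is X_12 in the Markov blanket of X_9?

X_12 is a child of X_9.
So X_12 ∈ MB(X_9).

Yes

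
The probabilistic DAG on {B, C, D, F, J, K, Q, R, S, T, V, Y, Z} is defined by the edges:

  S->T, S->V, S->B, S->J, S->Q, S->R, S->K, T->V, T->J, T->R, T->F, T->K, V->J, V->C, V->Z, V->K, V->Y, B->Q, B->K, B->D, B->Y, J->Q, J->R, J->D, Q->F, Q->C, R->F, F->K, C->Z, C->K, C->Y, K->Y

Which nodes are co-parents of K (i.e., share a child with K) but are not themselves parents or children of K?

{}

Children of K: Y.
  parents(Y) \ {K} = {B, C, V}.
Excluding nodes already adjacent to K (B, C, F, S, T, V, Y), the co-parent-only contribution is {}.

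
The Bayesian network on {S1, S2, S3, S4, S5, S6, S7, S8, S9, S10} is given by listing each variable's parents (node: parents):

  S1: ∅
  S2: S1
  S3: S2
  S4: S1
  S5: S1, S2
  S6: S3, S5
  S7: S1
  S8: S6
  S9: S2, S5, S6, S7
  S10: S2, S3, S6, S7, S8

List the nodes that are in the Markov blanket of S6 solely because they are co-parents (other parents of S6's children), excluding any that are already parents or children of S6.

{S2, S7}

Children of S6: S8, S9, S10.
  S8: no additional parents.
  parents(S9) \ {S6} = {S2, S5, S7}.
  S10 also has parents S2, S3, S7, S8.
Excluding nodes already adjacent to S6 (S3, S5, S8, S9, S10), the co-parent-only contribution is {S2, S7}.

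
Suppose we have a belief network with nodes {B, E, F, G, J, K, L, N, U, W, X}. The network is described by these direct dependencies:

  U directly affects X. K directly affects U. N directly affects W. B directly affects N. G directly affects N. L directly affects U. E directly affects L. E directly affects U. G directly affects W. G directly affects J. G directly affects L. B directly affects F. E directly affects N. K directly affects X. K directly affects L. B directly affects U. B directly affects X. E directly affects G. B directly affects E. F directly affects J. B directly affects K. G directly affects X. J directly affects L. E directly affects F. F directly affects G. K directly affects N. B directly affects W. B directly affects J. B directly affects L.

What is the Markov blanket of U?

By definition, MB(U) is built from U's parents, U's children, and the co-parents of U.
Parents of U: B, E, K, L.
U's children: X.
For each child, the remaining parents (spouses of U):
  X's other parents are B, G, K.
MB(U) = {B, E, G, K, L, X}.

{B, E, G, K, L, X}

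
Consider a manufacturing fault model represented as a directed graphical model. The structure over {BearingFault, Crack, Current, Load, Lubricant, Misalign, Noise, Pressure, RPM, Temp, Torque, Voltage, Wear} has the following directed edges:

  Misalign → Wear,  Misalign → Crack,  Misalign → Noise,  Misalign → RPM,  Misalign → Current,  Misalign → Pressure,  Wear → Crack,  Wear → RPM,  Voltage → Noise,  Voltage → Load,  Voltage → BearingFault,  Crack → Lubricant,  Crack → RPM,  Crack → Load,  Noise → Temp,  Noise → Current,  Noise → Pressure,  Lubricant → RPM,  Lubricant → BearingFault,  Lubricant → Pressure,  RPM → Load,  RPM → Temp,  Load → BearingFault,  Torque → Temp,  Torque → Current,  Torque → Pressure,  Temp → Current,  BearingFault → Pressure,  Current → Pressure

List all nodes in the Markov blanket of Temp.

By definition, MB(Temp) is built from Temp's parents, Temp's children, and the co-parents of Temp.
Pa(Temp) = {Noise, RPM, Torque}.
Temp has child Current.
Parents of each child, excluding Temp:
  Current's other parents are Misalign, Noise, Torque.
So the Markov blanket of Temp is {Current, Misalign, Noise, RPM, Torque}.

{Current, Misalign, Noise, RPM, Torque}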